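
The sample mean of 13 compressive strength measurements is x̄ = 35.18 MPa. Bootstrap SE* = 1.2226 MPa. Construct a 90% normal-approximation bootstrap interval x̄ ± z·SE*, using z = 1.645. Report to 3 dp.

Margin = 1.645 × 1.2226 = 2.0112
Interval: 35.18 ± 2.0112

(33.169, 37.191)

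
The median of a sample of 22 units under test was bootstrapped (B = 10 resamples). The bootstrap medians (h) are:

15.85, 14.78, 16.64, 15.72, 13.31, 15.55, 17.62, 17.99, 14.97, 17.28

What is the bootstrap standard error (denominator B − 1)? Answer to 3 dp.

SE* = 1.442

Bootstrap SE is the standard deviation of the 10 replicate medians.
Mean of replicates: (15.85 + 14.78 + 16.64 + 15.72 + 13.31 + 15.55 + 17.62 + 17.99 + 14.97 + 17.28) / 10 = 159.7100 / 10 = 15.9710
Sum of squared deviations: (−0.1210)² + (−1.1910)² + (+0.6690)² + (−0.2510)² + (−2.6610)² + (−0.4210)² + (+1.6490)² + (+2.0190)² + (−1.0010)² + (+1.3090)² = 18.7129
Variance = 18.7129 / 9 = 2.0792
SE* = √2.0792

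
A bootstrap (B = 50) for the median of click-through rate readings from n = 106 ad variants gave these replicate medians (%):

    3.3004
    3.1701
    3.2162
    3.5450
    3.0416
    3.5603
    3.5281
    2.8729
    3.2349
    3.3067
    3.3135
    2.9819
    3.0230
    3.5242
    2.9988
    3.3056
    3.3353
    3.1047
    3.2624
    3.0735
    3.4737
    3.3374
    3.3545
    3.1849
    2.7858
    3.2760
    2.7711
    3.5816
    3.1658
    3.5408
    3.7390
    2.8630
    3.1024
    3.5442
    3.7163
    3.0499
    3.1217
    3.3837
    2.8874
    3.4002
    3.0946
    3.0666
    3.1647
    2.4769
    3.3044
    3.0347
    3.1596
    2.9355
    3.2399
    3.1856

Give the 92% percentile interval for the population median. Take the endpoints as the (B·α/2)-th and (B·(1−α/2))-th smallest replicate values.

Sorted replicates: 2.4769, 2.7711, 2.7858, 2.8630, 2.8729, 2.8874, 2.9355, 2.9819, 2.9988, 3.0230, 3.0347, 3.0416, 3.0499, 3.0666, 3.0735, 3.0946, 3.1024, 3.1047, 3.1217, 3.1596, 3.1647, 3.1658, 3.1701, 3.1849, 3.1856, 3.2162, 3.2349, 3.2399, 3.2624, 3.2760, 3.3004, 3.3044, 3.3056, 3.3067, 3.3135, 3.3353, 3.3374, 3.3545, 3.3837, 3.4002, 3.4737, 3.5242, 3.5281, 3.5408, 3.5442, 3.5450, 3.5603, 3.5816, 3.7163, 3.7390
α = 0.08; lower rank = 50 × 0.040 = 2; upper rank = 50 × 0.960 = 48.
The 2nd smallest replicate is 2.7711; the 48th is 3.5816.

(2.7711, 3.5816)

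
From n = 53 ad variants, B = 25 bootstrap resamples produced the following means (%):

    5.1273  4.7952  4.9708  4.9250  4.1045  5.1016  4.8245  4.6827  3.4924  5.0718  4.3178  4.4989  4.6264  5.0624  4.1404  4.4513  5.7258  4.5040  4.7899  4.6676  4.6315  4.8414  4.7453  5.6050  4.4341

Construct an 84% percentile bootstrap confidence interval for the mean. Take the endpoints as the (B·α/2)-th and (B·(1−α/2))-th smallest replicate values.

(4.1045, 5.1273)

Sorted replicates: 3.4924, 4.1045, 4.1404, 4.3178, 4.4341, 4.4513, 4.4989, 4.5040, 4.6264, 4.6315, 4.6676, 4.6827, 4.7453, 4.7899, 4.7952, 4.8245, 4.8414, 4.9250, 4.9708, 5.0624, 5.0718, 5.1016, 5.1273, 5.6050, 5.7258
α = 0.16; lower rank = 25 × 0.080 = 2; upper rank = 25 × 0.920 = 23.
The 2nd smallest replicate is 4.1045; the 23rd is 5.1273.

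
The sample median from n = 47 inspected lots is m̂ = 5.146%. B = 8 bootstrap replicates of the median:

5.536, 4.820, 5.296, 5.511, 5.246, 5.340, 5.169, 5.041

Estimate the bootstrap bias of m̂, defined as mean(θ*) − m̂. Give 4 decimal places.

mean(θ*) = (5.536 + 4.820 + 5.296 + 5.511 + 5.246 + 5.340 + 5.169 + 5.041) / 8 = 5.24488
bias = 5.24488 − 5.146

bias = +0.0989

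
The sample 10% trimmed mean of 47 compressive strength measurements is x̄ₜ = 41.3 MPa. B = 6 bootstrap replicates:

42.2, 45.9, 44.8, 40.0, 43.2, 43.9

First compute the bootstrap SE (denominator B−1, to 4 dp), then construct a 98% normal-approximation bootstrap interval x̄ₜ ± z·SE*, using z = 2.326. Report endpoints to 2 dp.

Mean of replicates = 43.3333; sum of squared deviations = 21.4733; SE* = √(21.4733/5) = 2.0724
Margin = 2.326 × 2.0724 = 4.820
Interval: 41.3 ± 4.820

(36.48, 46.12)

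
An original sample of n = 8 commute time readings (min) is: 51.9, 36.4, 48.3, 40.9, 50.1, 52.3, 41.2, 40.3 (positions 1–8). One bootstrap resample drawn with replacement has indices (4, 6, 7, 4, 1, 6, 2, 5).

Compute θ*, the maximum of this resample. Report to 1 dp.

Resample values: 40.9, 52.3, 41.2, 40.9, 51.9, 52.3, 36.4, 50.1.
Maximum = 52.3

θ* = 52.3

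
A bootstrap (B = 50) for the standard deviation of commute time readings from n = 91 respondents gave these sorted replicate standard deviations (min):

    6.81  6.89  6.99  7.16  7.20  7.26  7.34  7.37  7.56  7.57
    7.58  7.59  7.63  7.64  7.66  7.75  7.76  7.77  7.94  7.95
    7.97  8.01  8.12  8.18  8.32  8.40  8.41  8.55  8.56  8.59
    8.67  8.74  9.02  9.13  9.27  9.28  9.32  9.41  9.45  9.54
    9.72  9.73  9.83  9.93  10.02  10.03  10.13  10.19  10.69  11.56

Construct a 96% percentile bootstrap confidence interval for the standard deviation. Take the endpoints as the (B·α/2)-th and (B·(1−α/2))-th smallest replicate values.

α = 0.04; lower rank = 50 × 0.020 = 1; upper rank = 50 × 0.980 = 49.
The 1st smallest replicate is 6.81; the 49th is 10.69.

(6.81, 10.69)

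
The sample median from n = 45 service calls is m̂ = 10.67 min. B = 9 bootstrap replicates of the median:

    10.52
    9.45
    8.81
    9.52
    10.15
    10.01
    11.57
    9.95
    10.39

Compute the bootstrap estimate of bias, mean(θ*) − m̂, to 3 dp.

bias = −0.629

mean(θ*) = (10.52 + 9.45 + 8.81 + 9.52 + 10.15 + 10.01 + 11.57 + 9.95 + 10.39) / 9 = 10.0411
bias = 10.0411 − 10.67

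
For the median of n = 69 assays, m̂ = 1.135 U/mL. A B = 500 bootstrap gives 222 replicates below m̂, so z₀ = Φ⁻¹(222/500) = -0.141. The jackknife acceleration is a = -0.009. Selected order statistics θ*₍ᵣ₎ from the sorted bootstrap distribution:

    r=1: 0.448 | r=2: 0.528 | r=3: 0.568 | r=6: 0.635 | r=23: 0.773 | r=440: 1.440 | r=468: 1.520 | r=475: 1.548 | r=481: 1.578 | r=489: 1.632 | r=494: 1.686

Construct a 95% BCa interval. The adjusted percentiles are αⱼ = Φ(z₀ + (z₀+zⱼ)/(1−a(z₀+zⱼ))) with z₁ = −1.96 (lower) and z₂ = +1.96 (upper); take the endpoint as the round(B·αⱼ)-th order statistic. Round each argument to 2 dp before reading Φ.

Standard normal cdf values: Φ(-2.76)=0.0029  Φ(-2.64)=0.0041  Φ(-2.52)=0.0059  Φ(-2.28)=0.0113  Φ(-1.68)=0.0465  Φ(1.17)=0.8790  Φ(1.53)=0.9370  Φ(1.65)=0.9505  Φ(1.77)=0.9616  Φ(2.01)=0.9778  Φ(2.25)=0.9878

(0.635, 1.548)

Lower: z₀ + z₁ = -0.141 + (-1.960) = -2.101; 1 − a(z₀+z₁) = 1 − (-0.009)(-2.101) = 0.9811; argument = -0.141 + (-2.101)/0.9811 = -2.2825 → -2.28.
α₁ = Φ(-2.28) = 0.0113; rank = round(500 × 0.0113) = 6; θ*₍6₎ = 0.635.
Upper: z₀ + z₂ = 1.819; 1 − a(z₀+z₂) = 1.0164; argument = 1.6487 → 1.65; α₂ = 0.9505; rank = 475; θ*₍475₎ = 1.548.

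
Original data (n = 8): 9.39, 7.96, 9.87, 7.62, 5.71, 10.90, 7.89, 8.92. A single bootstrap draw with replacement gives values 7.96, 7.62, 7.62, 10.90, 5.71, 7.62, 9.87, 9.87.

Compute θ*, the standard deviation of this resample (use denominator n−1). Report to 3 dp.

θ* = 1.683

Mean = 8.3963; sum of squared deviations = 19.8266
s² = 19.8266 / 7 = 2.8324
s = √2.8324 = 1.683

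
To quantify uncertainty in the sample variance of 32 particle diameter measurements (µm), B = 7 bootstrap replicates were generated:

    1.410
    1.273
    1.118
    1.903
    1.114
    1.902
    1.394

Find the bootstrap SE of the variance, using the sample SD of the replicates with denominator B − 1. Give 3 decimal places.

Bootstrap SE is the standard deviation of the 7 replicate variances.
Mean of replicates: (1.410 + 1.273 + 1.118 + 1.903 + 1.114 + 1.902 + 1.394) / 7 = 10.1140 / 7 = 1.4449
Sum of squared deviations: (−0.0349)² + (−0.1719)² + (−0.3269)² + (+0.4581)² + (−0.3309)² + (+0.4571)² + (−0.0509)² = 0.6685
Variance = 0.6685 / 6 = 0.1114
SE* = √0.1114

SE* = 0.334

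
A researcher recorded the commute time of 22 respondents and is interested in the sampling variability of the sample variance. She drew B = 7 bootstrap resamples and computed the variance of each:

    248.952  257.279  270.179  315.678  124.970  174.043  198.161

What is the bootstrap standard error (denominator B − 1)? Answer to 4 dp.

SE* = 64.7729

Bootstrap SE is the standard deviation of the 7 replicate variances.
Mean of replicates: (248.952 + 257.279 + 270.179 + 315.678 + 124.970 + 174.043 + 198.161) / 7 = 1589.26200 / 7 = 227.03743
Sum of squared deviations: (+21.91457)² + (+30.24157)² + (+43.14157)² + (+88.64057)² + (−102.06743)² + (−52.99443)² + (−28.87643)² = 25173.16473
Variance = 25173.16473 / 6 = 4195.52746
SE* = √4195.52746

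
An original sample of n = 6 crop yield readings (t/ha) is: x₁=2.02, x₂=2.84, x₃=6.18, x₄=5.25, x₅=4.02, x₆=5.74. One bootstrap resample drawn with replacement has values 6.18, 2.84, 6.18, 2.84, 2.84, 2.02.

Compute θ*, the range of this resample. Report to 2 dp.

θ* = 4.16

Range = 6.18 − 2.02 = 4.16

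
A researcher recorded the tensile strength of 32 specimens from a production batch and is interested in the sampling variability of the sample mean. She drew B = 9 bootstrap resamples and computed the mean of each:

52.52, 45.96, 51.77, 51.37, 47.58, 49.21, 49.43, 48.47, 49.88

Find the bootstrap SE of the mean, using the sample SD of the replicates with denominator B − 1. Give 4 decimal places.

SE* = 2.0985

Bootstrap SE is the standard deviation of the 9 replicate means.
Mean of replicates: (52.52 + 45.96 + 51.77 + 51.37 + 47.58 + 49.21 + 49.43 + 48.47 + 49.88) / 9 = 446.19000 / 9 = 49.57667
Sum of squared deviations: (+2.94333)² + (−3.61667)² + (+2.19333)² + (+1.79333)² + (−1.99667)² + (−0.36667)² + (−0.14667)² + (−1.10667)² + (+0.30333)² = 35.22960
Variance = 35.22960 / 8 = 4.40370
SE* = √4.40370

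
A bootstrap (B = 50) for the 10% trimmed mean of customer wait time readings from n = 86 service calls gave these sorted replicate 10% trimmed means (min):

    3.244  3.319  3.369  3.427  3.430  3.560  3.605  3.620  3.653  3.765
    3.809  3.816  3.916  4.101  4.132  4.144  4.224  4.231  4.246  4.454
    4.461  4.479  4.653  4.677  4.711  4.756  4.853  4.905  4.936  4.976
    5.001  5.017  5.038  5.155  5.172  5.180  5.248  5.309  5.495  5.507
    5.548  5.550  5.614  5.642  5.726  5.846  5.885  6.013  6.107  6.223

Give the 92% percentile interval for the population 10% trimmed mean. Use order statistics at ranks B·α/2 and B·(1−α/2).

α = 0.08; lower rank = 50 × 0.040 = 2; upper rank = 50 × 0.960 = 48.
The 2nd smallest replicate is 3.319; the 48th is 6.013.

(3.319, 6.013)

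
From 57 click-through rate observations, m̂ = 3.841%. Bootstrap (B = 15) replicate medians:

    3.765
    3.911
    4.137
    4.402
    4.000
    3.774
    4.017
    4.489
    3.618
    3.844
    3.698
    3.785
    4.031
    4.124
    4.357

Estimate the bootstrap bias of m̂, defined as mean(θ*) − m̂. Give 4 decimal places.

mean(θ*) = (3.765 + 3.911 + 4.137 + 4.402 + 4.000 + 3.774 + 4.017 + 4.489 + 3.618 + 3.844 + 3.698 + 3.785 + 4.031 + 4.124 + 4.357) / 15 = 3.99680
bias = 3.99680 − 3.841

bias = +0.1558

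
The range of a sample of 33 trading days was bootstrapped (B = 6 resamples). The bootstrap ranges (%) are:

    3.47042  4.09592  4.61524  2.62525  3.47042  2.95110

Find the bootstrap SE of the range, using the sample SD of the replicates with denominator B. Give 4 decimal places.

Bootstrap SE is the standard deviation of the 6 replicate ranges.
Mean of replicates: (3.47042 + 4.09592 + 4.61524 + 2.62525 + 3.47042 + 2.95110) / 6 = 21.228350 / 6 = 3.538058
Sum of squared deviations: (−0.067638)² + (+0.557862)² + (+1.077182)² + (−0.912808)² + (−0.067638)² + (−0.586958)² = 2.658419
Variance = 2.658419 / 6 = 0.443070
SE* = √0.443070

SE* = 0.6656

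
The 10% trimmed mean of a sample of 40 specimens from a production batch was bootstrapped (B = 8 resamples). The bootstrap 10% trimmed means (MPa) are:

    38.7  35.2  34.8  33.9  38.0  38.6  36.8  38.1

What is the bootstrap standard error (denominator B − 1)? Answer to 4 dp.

Bootstrap SE is the standard deviation of the 8 replicate 10% trimmed means.
Mean of replicates: (38.7 + 35.2 + 34.8 + 33.9 + 38.0 + 38.6 + 36.8 + 38.1) / 8 = 294.10000 / 8 = 36.76250
Sum of squared deviations: (+1.93750)² + (−1.56250)² + (−1.96250)² + (−2.86250)² + (+1.23750)² + (+1.83750)² + (+0.03750)² + (+1.33750)² = 24.93875
Variance = 24.93875 / 7 = 3.56268
SE* = √3.56268

SE* = 1.8875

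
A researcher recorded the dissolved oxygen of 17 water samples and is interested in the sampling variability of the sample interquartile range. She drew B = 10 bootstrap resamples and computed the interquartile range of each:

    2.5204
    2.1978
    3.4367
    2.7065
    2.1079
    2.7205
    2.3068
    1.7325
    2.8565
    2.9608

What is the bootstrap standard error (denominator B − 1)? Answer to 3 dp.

SE* = 0.489

Bootstrap SE is the standard deviation of the 10 replicate interquartile ranges.
Mean of replicates: (2.5204 + 2.1978 + 3.4367 + 2.7065 + 2.1079 + 2.7205 + 2.3068 + 1.7325 + 2.8565 + 2.9608) / 10 = 25.54640 / 10 = 2.55464
Sum of squared deviations: (−0.03424)² + (−0.35684)² + (+0.88206)² + (+0.15186)² + (−0.44674)² + (+0.16586)² + (−0.24784)² + (−0.82214)² + (+0.30186)² + (+0.40616)² = 2.15011
Variance = 2.15011 / 9 = 0.23890
SE* = √0.23890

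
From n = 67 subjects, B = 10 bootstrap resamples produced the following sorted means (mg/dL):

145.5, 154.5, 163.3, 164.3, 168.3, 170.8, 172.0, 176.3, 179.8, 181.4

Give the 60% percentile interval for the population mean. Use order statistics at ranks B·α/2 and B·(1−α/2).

α = 0.40; lower rank = 10 × 0.200 = 2; upper rank = 10 × 0.800 = 8.
The 2nd smallest replicate is 154.5; the 8th is 176.3.

(154.5, 176.3)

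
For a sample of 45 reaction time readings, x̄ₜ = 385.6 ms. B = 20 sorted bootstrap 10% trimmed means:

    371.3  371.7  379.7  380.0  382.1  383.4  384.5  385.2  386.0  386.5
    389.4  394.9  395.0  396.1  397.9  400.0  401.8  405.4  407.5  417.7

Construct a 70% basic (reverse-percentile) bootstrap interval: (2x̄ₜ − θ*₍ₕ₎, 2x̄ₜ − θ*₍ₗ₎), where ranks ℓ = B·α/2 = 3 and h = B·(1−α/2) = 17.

(369.4, 391.5)

Percentile endpoints at ranks 3 and 17: θ*₍3₎ = 379.7, θ*₍17₎ = 401.8.
Basic interval reflects these around x̄ₜ:
  lower = 2 × 385.6 − 401.8 = 369.4
  upper = 2 × 385.6 − 379.7 = 391.5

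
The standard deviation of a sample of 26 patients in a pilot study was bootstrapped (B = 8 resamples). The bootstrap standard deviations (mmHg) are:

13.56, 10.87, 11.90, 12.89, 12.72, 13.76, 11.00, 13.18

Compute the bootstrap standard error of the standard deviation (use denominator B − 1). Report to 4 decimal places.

Bootstrap SE is the standard deviation of the 8 replicate standard deviations.
Mean of replicates: (13.56 + 10.87 + 11.90 + 12.89 + 12.72 + 13.76 + 11.00 + 13.18) / 8 = 99.88000 / 8 = 12.48500
Sum of squared deviations: (+1.07500)² + (−1.61500)² + (−0.58500)² + (+0.40500)² + (+0.23500)² + (+1.27500)² + (−1.48500)² + (+0.69500)² = 8.63920
Variance = 8.63920 / 7 = 1.23417
SE* = √1.23417

SE* = 1.1109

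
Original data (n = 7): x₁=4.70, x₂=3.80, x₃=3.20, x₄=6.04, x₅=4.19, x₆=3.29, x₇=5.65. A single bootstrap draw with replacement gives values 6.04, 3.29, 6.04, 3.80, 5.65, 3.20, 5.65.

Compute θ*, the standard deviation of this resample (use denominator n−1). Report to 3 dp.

Mean = 4.8100; sum of squared deviations = 10.3596
s² = 10.3596 / 6 = 1.7266
s = √1.7266 = 1.314

θ* = 1.314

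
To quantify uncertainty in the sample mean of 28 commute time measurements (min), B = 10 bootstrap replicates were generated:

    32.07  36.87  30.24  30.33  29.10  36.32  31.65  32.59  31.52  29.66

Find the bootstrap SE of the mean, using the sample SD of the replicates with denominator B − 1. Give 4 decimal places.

Bootstrap SE is the standard deviation of the 10 replicate means.
Mean of replicates: (32.07 + 36.87 + 30.24 + 30.33 + 29.10 + 36.32 + 31.65 + 32.59 + 31.52 + 29.66) / 10 = 320.35000 / 10 = 32.03500
Sum of squared deviations: (+0.03500)² + (+4.83500)² + (−1.79500)² + (−1.70500)² + (−2.93500)² + (+4.28500)² + (−0.38500)² + (+0.55500)² + (−0.51500)² + (−2.37500)² = 62.84505
Variance = 62.84505 / 9 = 6.98278
SE* = √6.98278

SE* = 2.6425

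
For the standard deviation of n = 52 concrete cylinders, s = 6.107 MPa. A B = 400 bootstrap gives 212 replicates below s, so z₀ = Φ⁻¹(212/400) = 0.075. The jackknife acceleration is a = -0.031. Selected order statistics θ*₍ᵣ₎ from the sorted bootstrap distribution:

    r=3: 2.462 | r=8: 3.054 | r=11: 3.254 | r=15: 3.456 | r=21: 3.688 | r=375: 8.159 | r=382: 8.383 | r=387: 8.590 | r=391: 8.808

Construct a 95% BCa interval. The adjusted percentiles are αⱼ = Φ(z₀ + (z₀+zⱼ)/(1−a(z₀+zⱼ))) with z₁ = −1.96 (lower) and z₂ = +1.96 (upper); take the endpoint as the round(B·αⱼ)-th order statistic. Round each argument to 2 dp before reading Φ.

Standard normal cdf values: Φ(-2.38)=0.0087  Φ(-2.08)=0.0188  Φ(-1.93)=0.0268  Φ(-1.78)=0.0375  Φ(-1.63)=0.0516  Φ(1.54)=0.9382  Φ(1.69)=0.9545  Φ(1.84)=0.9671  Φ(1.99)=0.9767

(3.254, 8.808)

Lower: z₀ + z₁ = 0.075 + (-1.960) = -1.885; 1 − a(z₀+z₁) = 1 − (-0.031)(-1.885) = 0.9416; argument = 0.075 + (-1.885)/0.9416 = -1.9270 → -1.93.
α₁ = Φ(-1.93) = 0.0268; rank = round(400 × 0.0268) = 11; θ*₍11₎ = 3.254.
Upper: z₀ + z₂ = 2.035; 1 − a(z₀+z₂) = 1.0631; argument = 1.9892 → 1.99; α₂ = 0.9767; rank = 391; θ*₍391₎ = 8.808.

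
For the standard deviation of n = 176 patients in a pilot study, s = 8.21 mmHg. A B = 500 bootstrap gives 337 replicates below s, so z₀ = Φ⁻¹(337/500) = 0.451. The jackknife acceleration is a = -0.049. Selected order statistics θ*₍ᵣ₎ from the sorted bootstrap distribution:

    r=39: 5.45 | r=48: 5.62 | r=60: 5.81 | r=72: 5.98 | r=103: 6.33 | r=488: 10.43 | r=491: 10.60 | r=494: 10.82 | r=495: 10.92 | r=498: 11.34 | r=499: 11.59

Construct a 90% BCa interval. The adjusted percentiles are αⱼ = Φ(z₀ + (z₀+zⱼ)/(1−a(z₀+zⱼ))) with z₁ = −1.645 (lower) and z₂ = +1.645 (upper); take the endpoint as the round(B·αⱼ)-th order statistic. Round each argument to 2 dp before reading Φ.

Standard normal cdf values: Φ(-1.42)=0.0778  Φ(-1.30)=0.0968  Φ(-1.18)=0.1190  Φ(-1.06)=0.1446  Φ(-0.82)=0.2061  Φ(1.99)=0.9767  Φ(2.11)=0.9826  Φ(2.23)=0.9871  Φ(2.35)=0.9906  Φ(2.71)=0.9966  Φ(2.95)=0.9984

Lower: z₀ + z₁ = 0.451 + (-1.645) = -1.194; 1 − a(z₀+z₁) = 1 − (-0.049)(-1.194) = 0.9415; argument = 0.451 + (-1.194)/0.9415 = -0.8172 → -0.82.
α₁ = Φ(-0.82) = 0.2061; rank = round(500 × 0.2061) = 103; θ*₍103₎ = 6.33.
Upper: z₀ + z₂ = 2.096; 1 − a(z₀+z₂) = 1.1027; argument = 2.3518 → 2.35; α₂ = 0.9906; rank = 495; θ*₍495₎ = 10.92.

(6.33, 10.92)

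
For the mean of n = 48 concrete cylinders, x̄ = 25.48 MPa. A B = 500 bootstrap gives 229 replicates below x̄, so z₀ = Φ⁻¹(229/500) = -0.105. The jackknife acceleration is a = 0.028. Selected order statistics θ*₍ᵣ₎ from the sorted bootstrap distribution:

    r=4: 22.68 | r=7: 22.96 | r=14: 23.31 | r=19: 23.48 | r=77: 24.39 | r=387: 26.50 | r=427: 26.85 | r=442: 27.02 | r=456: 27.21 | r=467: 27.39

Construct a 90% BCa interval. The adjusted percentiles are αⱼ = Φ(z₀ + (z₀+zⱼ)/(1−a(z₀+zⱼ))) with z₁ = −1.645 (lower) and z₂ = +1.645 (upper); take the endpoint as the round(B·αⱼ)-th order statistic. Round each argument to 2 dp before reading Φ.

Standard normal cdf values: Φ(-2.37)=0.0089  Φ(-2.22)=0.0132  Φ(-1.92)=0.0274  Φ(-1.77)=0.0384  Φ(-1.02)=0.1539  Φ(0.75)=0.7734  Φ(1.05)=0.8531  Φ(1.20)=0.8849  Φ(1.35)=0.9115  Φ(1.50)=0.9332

Lower: z₀ + z₁ = -0.105 + (-1.645) = -1.750; 1 − a(z₀+z₁) = 1 − (0.028)(-1.750) = 1.0490; argument = -0.105 + (-1.750)/1.0490 = -1.7733 → -1.77.
α₁ = Φ(-1.77) = 0.0384; rank = round(500 × 0.0384) = 19; θ*₍19₎ = 23.48.
Upper: z₀ + z₂ = 1.540; 1 − a(z₀+z₂) = 0.9569; argument = 1.5044 → 1.50; α₂ = 0.9332; rank = 467; θ*₍467₎ = 27.39.

(23.48, 27.39)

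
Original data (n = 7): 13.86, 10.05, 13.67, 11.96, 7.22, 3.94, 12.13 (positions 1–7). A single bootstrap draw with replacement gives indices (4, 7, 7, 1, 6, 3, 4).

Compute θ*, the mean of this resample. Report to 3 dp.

Resample values: 11.96, 12.13, 12.13, 13.86, 3.94, 13.67, 11.96.
Mean = (11.96 + 12.13 + 12.13 + 13.86 + 3.94 + 13.67 + 11.96) / 7 = 79.650 / 7 = 11.379

θ* = 11.379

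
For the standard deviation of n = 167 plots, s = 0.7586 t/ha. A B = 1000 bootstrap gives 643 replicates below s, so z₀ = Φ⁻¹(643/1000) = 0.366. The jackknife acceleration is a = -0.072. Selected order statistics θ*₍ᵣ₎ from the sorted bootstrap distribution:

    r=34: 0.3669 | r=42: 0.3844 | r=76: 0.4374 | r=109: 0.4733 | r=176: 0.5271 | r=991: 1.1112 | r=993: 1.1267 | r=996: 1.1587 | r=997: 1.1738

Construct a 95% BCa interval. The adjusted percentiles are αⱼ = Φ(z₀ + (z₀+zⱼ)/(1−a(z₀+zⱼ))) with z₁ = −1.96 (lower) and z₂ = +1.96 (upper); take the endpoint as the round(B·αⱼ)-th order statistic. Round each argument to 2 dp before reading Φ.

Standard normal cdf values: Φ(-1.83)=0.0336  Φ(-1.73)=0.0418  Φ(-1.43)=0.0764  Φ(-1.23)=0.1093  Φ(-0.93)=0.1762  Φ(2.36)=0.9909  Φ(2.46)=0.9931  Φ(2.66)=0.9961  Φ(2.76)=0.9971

Lower: z₀ + z₁ = 0.366 + (-1.960) = -1.594; 1 − a(z₀+z₁) = 1 − (-0.072)(-1.594) = 0.8852; argument = 0.366 + (-1.594)/0.8852 = -1.4347 → -1.43.
α₁ = Φ(-1.43) = 0.0764; rank = round(1000 × 0.0764) = 76; θ*₍76₎ = 0.4374.
Upper: z₀ + z₂ = 2.326; 1 − a(z₀+z₂) = 1.1675; argument = 2.3583 → 2.36; α₂ = 0.9909; rank = 991; θ*₍991₎ = 1.1112.

(0.4374, 1.1112)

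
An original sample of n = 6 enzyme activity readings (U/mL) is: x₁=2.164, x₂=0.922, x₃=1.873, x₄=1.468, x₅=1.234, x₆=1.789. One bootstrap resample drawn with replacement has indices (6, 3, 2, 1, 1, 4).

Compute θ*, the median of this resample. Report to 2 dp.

θ* = 1.83

Resample values: 1.789, 1.873, 0.922, 2.164, 2.164, 1.468.
Sorted: 0.922, 1.468, 1.789, 1.873, 2.164, 2.164
Median = average of the two middle values = 1.83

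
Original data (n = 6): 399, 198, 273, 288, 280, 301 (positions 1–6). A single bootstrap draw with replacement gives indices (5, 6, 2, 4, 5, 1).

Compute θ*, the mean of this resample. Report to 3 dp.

Resample values: 280, 301, 198, 288, 280, 399.
Mean = (280 + 301 + 198 + 288 + 280 + 399) / 6 = 1746.0 / 6 = 291.000

θ* = 291.000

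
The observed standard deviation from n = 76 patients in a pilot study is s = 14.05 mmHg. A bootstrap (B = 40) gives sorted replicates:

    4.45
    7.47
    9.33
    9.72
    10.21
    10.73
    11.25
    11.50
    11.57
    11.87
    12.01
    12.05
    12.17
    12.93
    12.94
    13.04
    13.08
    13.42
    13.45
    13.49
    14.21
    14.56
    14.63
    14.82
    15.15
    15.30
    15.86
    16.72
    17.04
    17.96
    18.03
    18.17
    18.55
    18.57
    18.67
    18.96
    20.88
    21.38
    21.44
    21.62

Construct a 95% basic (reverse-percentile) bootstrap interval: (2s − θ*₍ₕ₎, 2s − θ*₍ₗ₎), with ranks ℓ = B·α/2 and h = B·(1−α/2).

Percentile endpoints at ranks 1 and 39: θ*₍1₎ = 4.45, θ*₍39₎ = 21.44.
Basic interval reflects these around s:
  lower = 2 × 14.05 − 21.44 = 6.66
  upper = 2 × 14.05 − 4.45 = 23.65

(6.66, 23.65)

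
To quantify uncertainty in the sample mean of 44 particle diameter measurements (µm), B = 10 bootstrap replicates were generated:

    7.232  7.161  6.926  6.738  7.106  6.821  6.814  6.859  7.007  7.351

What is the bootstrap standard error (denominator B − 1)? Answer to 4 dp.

SE* = 0.2041

Bootstrap SE is the standard deviation of the 10 replicate means.
Mean of replicates: (7.232 + 7.161 + 6.926 + 6.738 + 7.106 + 6.821 + 6.814 + 6.859 + 7.007 + 7.351) / 10 = 70.01500 / 10 = 7.00150
Sum of squared deviations: (+0.23050)² + (+0.15950)² + (−0.07550)² + (−0.26350)² + (+0.10450)² + (−0.18050)² + (−0.18750)² + (−0.14250)² + (+0.00550)² + (+0.34950)² = 0.37485
Variance = 0.37485 / 9 = 0.04165
SE* = √0.04165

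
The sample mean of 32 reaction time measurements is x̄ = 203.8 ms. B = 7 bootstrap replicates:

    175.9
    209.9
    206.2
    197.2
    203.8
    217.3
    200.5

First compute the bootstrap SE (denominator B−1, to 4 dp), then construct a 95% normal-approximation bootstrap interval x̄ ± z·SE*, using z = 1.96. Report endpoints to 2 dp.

(178.21, 229.39)

Mean of replicates = 201.5429; sum of squared deviations = 1022.4171; SE* = √(1022.4171/6) = 13.0538
Margin = 1.96 × 13.0538 = 25.585
Interval: 203.8 ± 25.585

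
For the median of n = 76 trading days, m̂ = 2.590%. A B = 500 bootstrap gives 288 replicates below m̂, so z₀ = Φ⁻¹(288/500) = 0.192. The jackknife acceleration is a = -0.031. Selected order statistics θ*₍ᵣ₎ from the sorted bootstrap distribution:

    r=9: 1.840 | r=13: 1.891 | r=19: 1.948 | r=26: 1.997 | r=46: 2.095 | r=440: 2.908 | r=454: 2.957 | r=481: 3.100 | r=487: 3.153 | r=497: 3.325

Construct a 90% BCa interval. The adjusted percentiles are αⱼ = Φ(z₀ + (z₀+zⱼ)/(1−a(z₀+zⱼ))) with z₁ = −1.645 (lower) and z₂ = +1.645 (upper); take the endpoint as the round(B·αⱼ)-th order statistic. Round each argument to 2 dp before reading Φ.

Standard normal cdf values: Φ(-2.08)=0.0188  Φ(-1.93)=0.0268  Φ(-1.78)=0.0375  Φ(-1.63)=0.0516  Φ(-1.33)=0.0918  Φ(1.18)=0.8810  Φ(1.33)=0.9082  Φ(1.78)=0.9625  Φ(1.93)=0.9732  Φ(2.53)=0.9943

(2.095, 3.153)

Lower: z₀ + z₁ = 0.192 + (-1.645) = -1.453; 1 − a(z₀+z₁) = 1 − (-0.031)(-1.453) = 0.9550; argument = 0.192 + (-1.453)/0.9550 = -1.3295 → -1.33.
α₁ = Φ(-1.33) = 0.0918; rank = round(500 × 0.0918) = 46; θ*₍46₎ = 2.095.
Upper: z₀ + z₂ = 1.837; 1 − a(z₀+z₂) = 1.0569; argument = 1.9300 → 1.93; α₂ = 0.9732; rank = 487; θ*₍487₎ = 3.153.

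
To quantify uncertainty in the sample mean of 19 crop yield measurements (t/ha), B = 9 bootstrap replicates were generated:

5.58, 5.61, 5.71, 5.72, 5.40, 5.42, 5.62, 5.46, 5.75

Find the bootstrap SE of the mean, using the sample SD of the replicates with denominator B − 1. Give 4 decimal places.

Bootstrap SE is the standard deviation of the 9 replicate means.
Mean of replicates: (5.58 + 5.61 + 5.71 + 5.72 + 5.40 + 5.42 + 5.62 + 5.46 + 5.75) / 9 = 50.27000 / 9 = 5.58556
Sum of squared deviations: (−0.00556)² + (+0.02444)² + (+0.12444)² + (+0.13444)² + (−0.18556)² + (−0.16556)² + (+0.03444)² + (−0.12556)² + (+0.16444)² = 0.14002
Variance = 0.14002 / 8 = 0.01750
SE* = √0.01750

SE* = 0.1323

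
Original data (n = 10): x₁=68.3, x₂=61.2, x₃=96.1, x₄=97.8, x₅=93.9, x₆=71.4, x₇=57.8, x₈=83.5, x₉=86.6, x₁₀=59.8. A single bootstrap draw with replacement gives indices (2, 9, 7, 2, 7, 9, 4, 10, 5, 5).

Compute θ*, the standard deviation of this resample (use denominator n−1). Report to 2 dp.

Resample values: 61.2, 86.6, 57.8, 61.2, 57.8, 86.6, 97.8, 59.8, 93.9, 93.9.
Mean = 75.6600; sum of squared deviations = 2702.6240
s² = 2702.6240 / 9 = 300.2916
s = √300.2916 = 17.33

θ* = 17.33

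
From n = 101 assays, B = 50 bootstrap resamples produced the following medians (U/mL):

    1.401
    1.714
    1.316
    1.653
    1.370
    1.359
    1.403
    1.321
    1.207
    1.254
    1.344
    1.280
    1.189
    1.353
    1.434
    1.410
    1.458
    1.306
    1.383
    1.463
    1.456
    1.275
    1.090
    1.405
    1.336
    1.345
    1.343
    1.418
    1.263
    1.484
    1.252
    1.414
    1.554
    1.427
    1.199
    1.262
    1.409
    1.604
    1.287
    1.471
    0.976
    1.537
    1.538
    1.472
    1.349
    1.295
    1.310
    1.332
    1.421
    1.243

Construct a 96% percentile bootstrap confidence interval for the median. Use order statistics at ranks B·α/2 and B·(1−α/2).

Sorted replicates: 0.976, 1.090, 1.189, 1.199, 1.207, 1.243, 1.252, 1.254, 1.262, 1.263, 1.275, 1.280, 1.287, 1.295, 1.306, 1.310, 1.316, 1.321, 1.332, 1.336, 1.343, 1.344, 1.345, 1.349, 1.353, 1.359, 1.370, 1.383, 1.401, 1.403, 1.405, 1.409, 1.410, 1.414, 1.418, 1.421, 1.427, 1.434, 1.456, 1.458, 1.463, 1.471, 1.472, 1.484, 1.537, 1.538, 1.554, 1.604, 1.653, 1.714
α = 0.04; lower rank = 50 × 0.020 = 1; upper rank = 50 × 0.980 = 49.
The 1st smallest replicate is 0.976; the 49th is 1.653.

(0.976, 1.653)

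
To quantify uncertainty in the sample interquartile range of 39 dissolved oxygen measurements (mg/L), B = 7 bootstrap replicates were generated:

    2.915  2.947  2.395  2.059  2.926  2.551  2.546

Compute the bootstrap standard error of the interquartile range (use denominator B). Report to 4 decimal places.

Bootstrap SE is the standard deviation of the 7 replicate interquartile ranges.
Mean of replicates: (2.915 + 2.947 + 2.395 + 2.059 + 2.926 + 2.551 + 2.546) / 7 = 18.33900 / 7 = 2.61986
Sum of squared deviations: (+0.29514)² + (+0.32714)² + (−0.22486)² + (−0.56086)² + (+0.30614)² + (−0.06886)² + (−0.07386)² = 0.66317
Variance = 0.66317 / 7 = 0.09474
SE* = √0.09474

SE* = 0.3078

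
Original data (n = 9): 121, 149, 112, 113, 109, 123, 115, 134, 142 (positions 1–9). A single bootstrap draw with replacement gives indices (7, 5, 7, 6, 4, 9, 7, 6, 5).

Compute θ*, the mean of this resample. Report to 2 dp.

θ* = 118.22

Resample values: 115, 109, 115, 123, 113, 142, 115, 123, 109.
Mean = (115 + 109 + 115 + 123 + 113 + 142 + 115 + 123 + 109) / 9 = 1064.0 / 9 = 118.22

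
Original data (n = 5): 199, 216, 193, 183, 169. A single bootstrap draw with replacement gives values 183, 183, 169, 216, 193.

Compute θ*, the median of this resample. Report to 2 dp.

Sorted: 169, 183, 183, 193, 216
Median = middle value = 183.00

θ* = 183.00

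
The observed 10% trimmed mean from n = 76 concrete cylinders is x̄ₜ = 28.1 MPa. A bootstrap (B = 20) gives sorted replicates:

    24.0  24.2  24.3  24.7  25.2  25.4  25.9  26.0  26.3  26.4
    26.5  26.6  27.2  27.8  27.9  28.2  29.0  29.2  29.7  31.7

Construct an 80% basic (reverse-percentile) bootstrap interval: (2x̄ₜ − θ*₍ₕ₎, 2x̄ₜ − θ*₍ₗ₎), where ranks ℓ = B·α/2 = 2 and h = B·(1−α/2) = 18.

Percentile endpoints at ranks 2 and 18: θ*₍2₎ = 24.2, θ*₍18₎ = 29.2.
Basic interval reflects these around x̄ₜ:
  lower = 2 × 28.1 − 29.2 = 27.0
  upper = 2 × 28.1 − 24.2 = 32.0

(27.0, 32.0)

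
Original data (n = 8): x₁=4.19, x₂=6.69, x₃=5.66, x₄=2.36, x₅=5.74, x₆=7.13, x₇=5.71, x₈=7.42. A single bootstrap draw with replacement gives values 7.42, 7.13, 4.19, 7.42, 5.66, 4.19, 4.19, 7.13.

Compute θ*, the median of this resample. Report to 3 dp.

Sorted: 4.19, 4.19, 4.19, 5.66, 7.13, 7.13, 7.42, 7.42
Median = average of the two middle values = 6.395

θ* = 6.395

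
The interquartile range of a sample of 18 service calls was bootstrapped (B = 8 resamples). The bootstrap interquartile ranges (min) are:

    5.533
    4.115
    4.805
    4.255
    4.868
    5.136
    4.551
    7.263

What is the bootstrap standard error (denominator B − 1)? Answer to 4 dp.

Bootstrap SE is the standard deviation of the 8 replicate interquartile ranges.
Mean of replicates: (5.533 + 4.115 + 4.805 + 4.255 + 4.868 + 5.136 + 4.551 + 7.263) / 8 = 40.52600 / 8 = 5.06575
Sum of squared deviations: (+0.46725)² + (−0.95075)² + (−0.26075)² + (−0.81075)² + (−0.19775)² + (+0.07025)² + (−0.51475)² + (+2.19725)² = 6.98447
Variance = 6.98447 / 7 = 0.99778
SE* = √0.99778

SE* = 0.9989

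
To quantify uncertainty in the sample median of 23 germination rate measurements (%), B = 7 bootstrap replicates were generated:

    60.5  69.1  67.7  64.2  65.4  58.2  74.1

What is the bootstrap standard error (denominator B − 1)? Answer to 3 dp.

SE* = 5.349

Bootstrap SE is the standard deviation of the 7 replicate medians.
Mean of replicates: (60.5 + 69.1 + 67.7 + 64.2 + 65.4 + 58.2 + 74.1) / 7 = 459.2000 / 7 = 65.6000
Sum of squared deviations: (−5.1000)² + (+3.5000)² + (+2.1000)² + (−1.4000)² + (−0.2000)² + (−7.4000)² + (+8.5000)² = 171.6800
Variance = 171.6800 / 6 = 28.6133
SE* = √28.6133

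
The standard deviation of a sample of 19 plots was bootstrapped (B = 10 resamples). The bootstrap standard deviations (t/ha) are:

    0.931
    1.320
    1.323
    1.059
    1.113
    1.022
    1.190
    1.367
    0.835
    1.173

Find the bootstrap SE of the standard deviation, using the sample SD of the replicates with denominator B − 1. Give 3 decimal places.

SE* = 0.176

Bootstrap SE is the standard deviation of the 10 replicate standard deviations.
Mean of replicates: (0.931 + 1.320 + 1.323 + 1.059 + 1.113 + 1.022 + 1.190 + 1.367 + 0.835 + 1.173) / 10 = 11.3330 / 10 = 1.1333
Sum of squared deviations: (−0.2023)² + (+0.1867)² + (+0.1897)² + (−0.0743)² + (−0.0203)² + (−0.1113)² + (+0.0567)² + (+0.2337)² + (−0.2983)² + (+0.0397)² = 0.2785
Variance = 0.2785 / 9 = 0.0309
SE* = √0.0309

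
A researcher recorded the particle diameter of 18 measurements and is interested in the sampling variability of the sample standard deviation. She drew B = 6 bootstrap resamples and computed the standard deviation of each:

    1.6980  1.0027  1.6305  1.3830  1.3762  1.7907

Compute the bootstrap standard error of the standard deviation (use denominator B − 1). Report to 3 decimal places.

Bootstrap SE is the standard deviation of the 6 replicate standard deviations.
Mean of replicates: (1.6980 + 1.0027 + 1.6305 + 1.3830 + 1.3762 + 1.7907) / 6 = 8.88110 / 6 = 1.48018
Sum of squared deviations: (+0.21782)² + (−0.47748)² + (+0.15032)² + (−0.09718)² + (−0.10398)² + (+0.31052)² = 0.41471
Variance = 0.41471 / 5 = 0.08294
SE* = √0.08294

SE* = 0.288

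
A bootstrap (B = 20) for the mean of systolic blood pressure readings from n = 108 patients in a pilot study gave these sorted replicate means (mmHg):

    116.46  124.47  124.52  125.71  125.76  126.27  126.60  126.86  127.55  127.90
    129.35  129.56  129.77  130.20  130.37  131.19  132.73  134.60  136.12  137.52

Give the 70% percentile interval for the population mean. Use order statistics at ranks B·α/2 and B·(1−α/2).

(124.52, 132.73)

α = 0.30; lower rank = 20 × 0.150 = 3; upper rank = 20 × 0.850 = 17.
The 3rd smallest replicate is 124.52; the 17th is 132.73.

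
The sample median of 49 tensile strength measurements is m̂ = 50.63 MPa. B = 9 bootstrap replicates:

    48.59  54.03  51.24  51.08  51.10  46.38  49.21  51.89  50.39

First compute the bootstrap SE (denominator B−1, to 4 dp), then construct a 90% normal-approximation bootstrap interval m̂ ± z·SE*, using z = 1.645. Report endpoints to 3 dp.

(47.050, 54.210)

Mean of replicates = 50.4344; sum of squared deviations = 37.8970; SE* = √(37.8970/8) = 2.1765
Margin = 1.645 × 2.1765 = 3.5803
Interval: 50.63 ± 3.5803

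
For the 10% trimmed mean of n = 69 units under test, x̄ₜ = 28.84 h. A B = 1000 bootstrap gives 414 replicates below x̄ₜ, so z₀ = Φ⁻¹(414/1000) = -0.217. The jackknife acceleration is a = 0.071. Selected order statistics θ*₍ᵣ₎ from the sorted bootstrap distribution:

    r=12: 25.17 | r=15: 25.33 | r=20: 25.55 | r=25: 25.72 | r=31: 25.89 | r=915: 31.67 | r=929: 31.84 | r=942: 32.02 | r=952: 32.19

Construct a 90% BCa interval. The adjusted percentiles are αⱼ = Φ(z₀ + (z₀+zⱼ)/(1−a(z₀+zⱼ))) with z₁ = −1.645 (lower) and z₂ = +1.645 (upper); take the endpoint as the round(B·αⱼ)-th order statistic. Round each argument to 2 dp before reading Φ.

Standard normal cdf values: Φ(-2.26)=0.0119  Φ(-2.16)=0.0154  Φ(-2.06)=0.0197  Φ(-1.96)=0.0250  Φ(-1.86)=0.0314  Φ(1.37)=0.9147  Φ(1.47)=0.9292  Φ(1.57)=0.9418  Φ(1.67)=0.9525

Lower: z₀ + z₁ = -0.217 + (-1.645) = -1.862; 1 − a(z₀+z₁) = 1 − (0.071)(-1.862) = 1.1322; argument = -0.217 + (-1.862)/1.1322 = -1.8616 → -1.86.
α₁ = Φ(-1.86) = 0.0314; rank = round(1000 × 0.0314) = 31; θ*₍31₎ = 25.89.
Upper: z₀ + z₂ = 1.428; 1 − a(z₀+z₂) = 0.8986; argument = 1.3721 → 1.37; α₂ = 0.9147; rank = 915; θ*₍915₎ = 31.67.

(25.89, 31.67)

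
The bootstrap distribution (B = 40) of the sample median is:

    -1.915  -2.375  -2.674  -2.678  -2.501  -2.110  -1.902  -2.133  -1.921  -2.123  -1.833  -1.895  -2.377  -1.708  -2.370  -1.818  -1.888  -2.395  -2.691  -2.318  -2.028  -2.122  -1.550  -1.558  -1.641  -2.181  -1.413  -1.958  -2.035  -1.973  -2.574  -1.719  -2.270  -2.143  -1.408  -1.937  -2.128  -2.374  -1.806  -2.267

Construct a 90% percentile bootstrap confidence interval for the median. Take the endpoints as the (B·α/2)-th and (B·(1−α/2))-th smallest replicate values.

(-2.678, -1.550)

Sorted replicates: -2.691, -2.678, -2.674, -2.574, -2.501, -2.395, -2.377, -2.375, -2.374, -2.370, -2.318, -2.270, -2.267, -2.181, -2.143, -2.133, -2.128, -2.123, -2.122, -2.110, -2.035, -2.028, -1.973, -1.958, -1.937, -1.921, -1.915, -1.902, -1.895, -1.888, -1.833, -1.818, -1.806, -1.719, -1.708, -1.641, -1.558, -1.550, -1.413, -1.408
α = 0.10; lower rank = 40 × 0.050 = 2; upper rank = 40 × 0.950 = 38.
The 2nd smallest replicate is -2.678; the 38th is -1.550.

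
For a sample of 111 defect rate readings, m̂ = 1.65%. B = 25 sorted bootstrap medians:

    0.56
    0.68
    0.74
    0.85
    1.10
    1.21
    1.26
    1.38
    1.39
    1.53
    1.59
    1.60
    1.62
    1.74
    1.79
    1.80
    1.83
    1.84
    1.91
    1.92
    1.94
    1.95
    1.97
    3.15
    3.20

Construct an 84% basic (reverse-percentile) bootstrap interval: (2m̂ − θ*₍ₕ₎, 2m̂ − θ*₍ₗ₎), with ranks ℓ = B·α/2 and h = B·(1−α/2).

Percentile endpoints at ranks 2 and 23: θ*₍2₎ = 0.68, θ*₍23₎ = 1.97.
Basic interval reflects these around m̂:
  lower = 2 × 1.65 − 1.97 = 1.33
  upper = 2 × 1.65 − 0.68 = 2.62

(1.33, 2.62)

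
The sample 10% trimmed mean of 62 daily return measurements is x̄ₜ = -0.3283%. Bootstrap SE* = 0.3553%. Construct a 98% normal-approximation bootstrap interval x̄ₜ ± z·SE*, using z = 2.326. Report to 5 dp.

(-1.15473, 0.49813)

Margin = 2.326 × 0.3553 = 0.826428
Interval: -0.3283 ± 0.826428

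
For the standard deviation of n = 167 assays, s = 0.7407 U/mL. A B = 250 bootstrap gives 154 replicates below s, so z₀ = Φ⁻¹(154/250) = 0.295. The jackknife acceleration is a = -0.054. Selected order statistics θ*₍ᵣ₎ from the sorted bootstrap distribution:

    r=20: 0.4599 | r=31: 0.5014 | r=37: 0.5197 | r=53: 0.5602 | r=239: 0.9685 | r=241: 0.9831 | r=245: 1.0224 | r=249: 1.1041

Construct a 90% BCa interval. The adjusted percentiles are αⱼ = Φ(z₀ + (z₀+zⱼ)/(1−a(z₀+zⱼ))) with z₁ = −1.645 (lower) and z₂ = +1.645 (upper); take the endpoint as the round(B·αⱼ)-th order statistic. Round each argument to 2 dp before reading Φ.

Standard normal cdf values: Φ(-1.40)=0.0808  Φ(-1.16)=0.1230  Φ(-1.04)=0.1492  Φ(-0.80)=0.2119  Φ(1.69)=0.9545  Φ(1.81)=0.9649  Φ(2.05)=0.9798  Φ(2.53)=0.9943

Lower: z₀ + z₁ = 0.295 + (-1.645) = -1.350; 1 − a(z₀+z₁) = 1 − (-0.054)(-1.350) = 0.9271; argument = 0.295 + (-1.350)/0.9271 = -1.1612 → -1.16.
α₁ = Φ(-1.16) = 0.1230; rank = round(250 × 0.1230) = 31; θ*₍31₎ = 0.5014.
Upper: z₀ + z₂ = 1.940; 1 − a(z₀+z₂) = 1.1048; argument = 2.0510 → 2.05; α₂ = 0.9798; rank = 245; θ*₍245₎ = 1.0224.

(0.5014, 1.0224)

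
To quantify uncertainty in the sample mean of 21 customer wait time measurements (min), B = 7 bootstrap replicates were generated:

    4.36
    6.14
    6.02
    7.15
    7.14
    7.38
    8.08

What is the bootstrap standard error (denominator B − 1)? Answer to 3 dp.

SE* = 1.222

Bootstrap SE is the standard deviation of the 7 replicate means.
Mean of replicates: (4.36 + 6.14 + 6.02 + 7.15 + 7.14 + 7.38 + 8.08) / 7 = 46.2700 / 7 = 6.6100
Sum of squared deviations: (−2.2500)² + (−0.4700)² + (−0.5900)² + (+0.5400)² + (+0.5300)² + (+0.7700)² + (+1.4700)² = 8.9578
Variance = 8.9578 / 6 = 1.4930
SE* = √1.4930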